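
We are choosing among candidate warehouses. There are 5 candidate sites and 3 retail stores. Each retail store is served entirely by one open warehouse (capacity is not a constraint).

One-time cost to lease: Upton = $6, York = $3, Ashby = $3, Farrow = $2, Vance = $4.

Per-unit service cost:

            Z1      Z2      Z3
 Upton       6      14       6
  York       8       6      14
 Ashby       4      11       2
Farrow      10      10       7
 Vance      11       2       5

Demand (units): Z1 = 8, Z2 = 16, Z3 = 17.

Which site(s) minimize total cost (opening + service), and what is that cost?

For any fixed open set, each retail store goes to its cheapest open site; total = fixed + service.
{Ashby, Vance}: Z1→Ashby 4·8=32, Z2→Vance 2·16=32, Z3→Ashby 2·17=34. Service 98; fixed 7; total 105.
{Ashby, Farrow, Vance}: service 98 + fixed 9 = 107
{York, Ashby, Vance}: service 98 + fixed 10 = 108
{Upton, York, Ashby, Farrow, Vance}: service 98 + fixed 18 = 116
No other subset beats 105.

Open Ashby and Vance; minimum total cost 105.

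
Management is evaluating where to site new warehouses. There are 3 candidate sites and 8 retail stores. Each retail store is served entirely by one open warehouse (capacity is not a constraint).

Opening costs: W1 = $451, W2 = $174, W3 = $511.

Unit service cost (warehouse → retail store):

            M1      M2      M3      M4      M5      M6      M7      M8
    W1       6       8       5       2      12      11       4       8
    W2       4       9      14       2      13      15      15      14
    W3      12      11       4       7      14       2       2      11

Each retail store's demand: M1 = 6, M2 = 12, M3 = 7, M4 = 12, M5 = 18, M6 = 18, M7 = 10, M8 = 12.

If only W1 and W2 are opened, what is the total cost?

Each retail store is assigned to its cheapest site among the open ones.
{W1, W2}: M1→W2 4·6=24, M2→W1 8·12=96, M3→W1 5·7=35, M4→W1 2·12=24, M5→W1 12·18=216, M6→W1 11·18=198, M7→W1 4·10=40, M8→W1 8·12=96. Service 729; fixed 625; total 1354.

Total cost: 1354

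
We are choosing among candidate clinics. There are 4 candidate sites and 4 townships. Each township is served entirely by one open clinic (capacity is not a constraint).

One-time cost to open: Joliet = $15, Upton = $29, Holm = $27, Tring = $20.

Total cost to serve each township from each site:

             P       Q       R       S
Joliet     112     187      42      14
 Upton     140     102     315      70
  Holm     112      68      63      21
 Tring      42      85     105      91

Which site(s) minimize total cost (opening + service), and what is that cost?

For any fixed open set, each township goes to its cheapest open site; total = fixed + service.
{Joliet, Tring}: P→Tring 42, Q→Tring 85, R→Joliet 42, S→Joliet 14. Service 183; fixed 35; total 218.
{Joliet, Holm, Tring}: service 166 + fixed 62 = 228
{Holm, Tring}: service 194 + fixed 47 = 241
{Joliet, Upton, Holm, Tring}: service 166 + fixed 91 = 257
No other subset beats 218.

Open Joliet and Tring; minimum total cost 218.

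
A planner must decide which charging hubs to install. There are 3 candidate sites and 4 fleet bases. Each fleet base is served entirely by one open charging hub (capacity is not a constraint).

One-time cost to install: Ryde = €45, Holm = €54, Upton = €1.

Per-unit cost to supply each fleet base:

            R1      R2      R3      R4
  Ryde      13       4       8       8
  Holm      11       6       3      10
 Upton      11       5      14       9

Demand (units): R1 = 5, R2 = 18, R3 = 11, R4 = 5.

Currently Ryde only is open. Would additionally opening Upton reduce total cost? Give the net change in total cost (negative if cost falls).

Yes — net change −9 (cost falls by 9).

Current service cost with {Ryde}: 265.
Adding Upton: each fleet base re-picks its cheapest; new service cost 255, saving 10.
Extra fixed cost: 1. Net change = 1 − 10 = -9.
(Totals: 310 → 301.)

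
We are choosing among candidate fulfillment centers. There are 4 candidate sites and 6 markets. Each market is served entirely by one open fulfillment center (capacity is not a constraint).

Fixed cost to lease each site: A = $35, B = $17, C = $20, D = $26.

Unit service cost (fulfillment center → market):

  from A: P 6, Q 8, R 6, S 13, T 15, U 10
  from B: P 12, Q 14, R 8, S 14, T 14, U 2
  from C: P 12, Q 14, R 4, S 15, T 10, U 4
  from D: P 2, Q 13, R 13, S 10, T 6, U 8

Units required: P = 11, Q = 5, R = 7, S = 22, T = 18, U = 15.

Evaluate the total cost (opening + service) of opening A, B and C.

Total cost: 702

Each market is assigned to its cheapest site among the open ones.
{A, B, C}: P→A 6·11=66, Q→A 8·5=40, R→C 4·7=28, S→A 13·22=286, T→C 10·18=180, U→B 2·15=30. Service 630; fixed 72; total 702.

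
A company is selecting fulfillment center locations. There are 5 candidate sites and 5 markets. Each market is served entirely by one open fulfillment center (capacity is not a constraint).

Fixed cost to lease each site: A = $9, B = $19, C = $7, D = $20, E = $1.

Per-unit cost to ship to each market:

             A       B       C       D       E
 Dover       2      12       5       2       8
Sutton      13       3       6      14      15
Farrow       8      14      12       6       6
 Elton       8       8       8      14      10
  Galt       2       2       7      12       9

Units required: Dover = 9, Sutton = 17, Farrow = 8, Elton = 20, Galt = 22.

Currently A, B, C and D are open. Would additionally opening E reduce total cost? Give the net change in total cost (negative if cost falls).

No — net change +1 (cost rises by 1).

Current service cost with {A, B, C, D}: 321.
Adding E: each market re-picks its cheapest; new service cost 321, saving 0.
Extra fixed cost: 1. Net change = 1 − 0 = 1.
(Totals: 376 → 377.)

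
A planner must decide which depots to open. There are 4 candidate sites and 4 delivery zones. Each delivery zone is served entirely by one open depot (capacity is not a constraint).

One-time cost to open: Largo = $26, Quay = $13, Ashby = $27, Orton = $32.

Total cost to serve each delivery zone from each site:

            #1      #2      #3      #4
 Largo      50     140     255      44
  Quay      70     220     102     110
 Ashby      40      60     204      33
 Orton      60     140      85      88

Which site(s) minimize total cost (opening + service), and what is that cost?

Open Quay and Ashby; minimum total cost 275.

For any fixed open set, each delivery zone goes to its cheapest open site; total = fixed + service.
{Quay, Ashby}: #1→Ashby 40, #2→Ashby 60, #3→Quay 102, #4→Ashby 33. Service 235; fixed 40; total 275.
{Ashby, Orton}: #1→Ashby 40, #2→Ashby 60, #3→Orton 85, #4→Ashby 33. Service 218; fixed 59; total 277.
{Quay, Ashby, Orton}: service 218 + fixed 72 = 290
{Largo, Quay, Ashby, Orton}: #1→Ashby 40, #2→Ashby 60, #3→Orton 85, #4→Ashby 33. Service 218; fixed 98; total 316.
No other subset beats 275.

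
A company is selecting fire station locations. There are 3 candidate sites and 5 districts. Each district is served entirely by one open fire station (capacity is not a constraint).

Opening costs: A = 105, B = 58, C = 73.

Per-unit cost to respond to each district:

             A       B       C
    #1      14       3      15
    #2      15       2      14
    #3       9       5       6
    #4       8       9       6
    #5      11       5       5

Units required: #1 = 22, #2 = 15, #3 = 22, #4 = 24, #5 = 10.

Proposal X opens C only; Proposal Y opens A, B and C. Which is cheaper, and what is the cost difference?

Proposal X: {C}: #1→C 15·22=330, #2→C 14·15=210, #3→C 6·22=132, #4→C 6·24=144, #5→C 5·10=50. Service 866; fixed 73; total 939.
Proposal Y: {A, B, C}: #1→B 3·22=66, #2→B 2·15=30, #3→B 5·22=110, #4→C 6·24=144, #5→B 5·10=50. Service 400; fixed 236; total 636.
Difference: |939 − 636| = 303.

Proposal Y is cheaper by 303.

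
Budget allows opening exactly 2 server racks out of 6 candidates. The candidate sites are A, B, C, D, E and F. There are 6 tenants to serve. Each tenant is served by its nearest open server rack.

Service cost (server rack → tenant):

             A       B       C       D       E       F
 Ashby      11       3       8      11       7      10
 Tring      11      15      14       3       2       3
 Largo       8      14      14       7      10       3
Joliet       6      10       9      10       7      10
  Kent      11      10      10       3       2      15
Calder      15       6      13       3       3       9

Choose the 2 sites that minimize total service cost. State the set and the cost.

With exactly 2 open, each tenant uses its cheapest among the chosen.
{E, F}: Ashby→E 7, Tring→E 2, Largo→F 3, Joliet→E 7, Kent→E 2, Calder→E 3. Service cost 24.
{B, E}: service cost 27
{A, E}: service cost 28
Among all 15 size-2 choices, {E, F} is lowest.

Choose E and F; total service cost 24.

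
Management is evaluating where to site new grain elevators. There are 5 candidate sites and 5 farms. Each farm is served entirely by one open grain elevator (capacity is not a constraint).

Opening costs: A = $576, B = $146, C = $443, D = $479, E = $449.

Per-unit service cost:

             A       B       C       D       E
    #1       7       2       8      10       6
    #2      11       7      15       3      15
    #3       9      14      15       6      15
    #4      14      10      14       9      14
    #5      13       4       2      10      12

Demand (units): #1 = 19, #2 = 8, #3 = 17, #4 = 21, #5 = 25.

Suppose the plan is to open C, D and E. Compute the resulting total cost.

Total cost: 1850

Each farm is assigned to its cheapest site among the open ones.
{C, D, E}: #1→E 6·19=114, #2→D 3·8=24, #3→D 6·17=102, #4→D 9·21=189, #5→C 2·25=50. Service 479; fixed 1371; total 1850.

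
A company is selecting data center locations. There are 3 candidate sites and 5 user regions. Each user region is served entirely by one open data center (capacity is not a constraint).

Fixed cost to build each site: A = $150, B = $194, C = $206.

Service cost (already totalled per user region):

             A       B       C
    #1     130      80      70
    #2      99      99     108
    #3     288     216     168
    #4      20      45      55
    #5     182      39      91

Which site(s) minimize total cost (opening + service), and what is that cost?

For any fixed open set, each user region goes to its cheapest open site; total = fixed + service.
{B}: #1→B 80, #2→B 99, #3→B 216, #4→B 45, #5→B 39. Service 479; fixed 194; total 673.
{C}: service 492 + fixed 206 = 698
{A, B}: #1→B 80, #2→A 99, #3→B 216, #4→A 20, #5→B 39. Service 454; fixed 344; total 798.
{A, B, C}: service 396 + fixed 550 = 946
(All 7 nonempty subsets were checked; B only is lowest.)

Open B only; minimum total cost 673.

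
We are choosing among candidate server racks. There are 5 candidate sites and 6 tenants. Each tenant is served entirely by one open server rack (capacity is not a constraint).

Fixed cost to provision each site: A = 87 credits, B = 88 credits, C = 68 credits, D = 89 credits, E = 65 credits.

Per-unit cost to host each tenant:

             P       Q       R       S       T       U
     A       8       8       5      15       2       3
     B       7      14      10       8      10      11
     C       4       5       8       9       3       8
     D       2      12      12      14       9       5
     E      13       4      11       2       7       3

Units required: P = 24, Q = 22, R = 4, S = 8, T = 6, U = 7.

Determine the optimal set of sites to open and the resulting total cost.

Open C and E; minimum total cost 404.

For any fixed open set, each tenant goes to its cheapest open site; total = fixed + service.
{C, E}: P→C 4·24=96, Q→E 4·22=88, R→C 8·4=32, S→E 2·8=16, T→C 3·6=18, U→E 3·7=21. Service 271; fixed 133; total 404.
{D, E}: service 259 + fixed 154 = 413
{C, D, E}: P→D 2·24=48, Q→E 4·22=88, R→C 8·4=32, S→E 2·8=16, T→C 3·6=18, U→E 3·7=21. Service 223; fixed 222; total 445.
{A, B, C, D, E}: service 205 + fixed 397 = 602
No other subset beats 404.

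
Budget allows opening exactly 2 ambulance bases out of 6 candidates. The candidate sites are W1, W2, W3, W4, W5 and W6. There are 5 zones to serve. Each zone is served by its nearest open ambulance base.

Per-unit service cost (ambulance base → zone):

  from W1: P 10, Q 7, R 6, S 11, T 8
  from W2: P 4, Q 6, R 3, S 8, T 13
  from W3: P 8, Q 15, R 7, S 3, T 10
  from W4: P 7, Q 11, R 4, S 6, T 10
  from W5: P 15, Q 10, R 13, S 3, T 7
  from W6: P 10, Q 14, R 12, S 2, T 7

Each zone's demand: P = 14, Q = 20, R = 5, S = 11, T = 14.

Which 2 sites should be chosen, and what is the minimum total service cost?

With exactly 2 open, each zone uses its cheapest among the chosen.
{W2, W6}: P→W2 4·14=56, Q→W2 6·20=120, R→W2 3·5=15, S→W6 2·11=22, T→W6 7·14=98. Service cost 311.
{W2, W5}: service cost 322
{W2, W3}: service cost 364
Among all 15 size-2 choices, {W2, W6} is lowest.

Choose W2 and W6; total service cost 311.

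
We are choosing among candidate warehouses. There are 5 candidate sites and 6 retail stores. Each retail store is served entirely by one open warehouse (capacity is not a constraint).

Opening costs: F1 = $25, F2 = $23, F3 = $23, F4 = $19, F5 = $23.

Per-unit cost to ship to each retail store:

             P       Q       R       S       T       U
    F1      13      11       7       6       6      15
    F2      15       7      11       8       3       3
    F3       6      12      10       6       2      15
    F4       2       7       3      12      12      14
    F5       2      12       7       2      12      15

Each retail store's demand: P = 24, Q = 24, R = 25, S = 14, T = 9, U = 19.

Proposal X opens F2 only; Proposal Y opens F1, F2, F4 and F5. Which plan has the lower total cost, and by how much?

Proposal Y is cheaper by 529.

Proposal X: {F2}: P→F2 15·24=360, Q→F2 7·24=168, R→F2 11·25=275, S→F2 8·14=112, T→F2 3·9=27, U→F2 3·19=57. Service 999; fixed 23; total 1022.
Proposal Y: {F1, F2, F4, F5}: P→F4 2·24=48, Q→F2 7·24=168, R→F4 3·25=75, S→F5 2·14=28, T→F2 3·9=27, U→F2 3·19=57. Service 403; fixed 90; total 493.
Difference: |1022 − 493| = 529.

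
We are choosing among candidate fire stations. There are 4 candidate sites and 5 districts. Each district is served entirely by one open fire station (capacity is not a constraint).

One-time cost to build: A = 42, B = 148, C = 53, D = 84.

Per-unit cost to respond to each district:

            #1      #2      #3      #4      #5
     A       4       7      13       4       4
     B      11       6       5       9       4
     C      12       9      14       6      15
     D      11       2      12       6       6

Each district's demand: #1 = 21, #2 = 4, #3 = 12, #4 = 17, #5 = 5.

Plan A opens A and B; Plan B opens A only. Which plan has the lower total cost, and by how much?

Plan B is cheaper by 48.

Plan A: {A, B}: #1→A 4·21=84, #2→B 6·4=24, #3→B 5·12=60, #4→A 4·17=68, #5→A 4·5=20. Service 256; fixed 190; total 446.
Plan B: {A}: #1→A 4·21=84, #2→A 7·4=28, #3→A 13·12=156, #4→A 4·17=68, #5→A 4·5=20. Service 356; fixed 42; total 398.
Difference: |446 − 398| = 48.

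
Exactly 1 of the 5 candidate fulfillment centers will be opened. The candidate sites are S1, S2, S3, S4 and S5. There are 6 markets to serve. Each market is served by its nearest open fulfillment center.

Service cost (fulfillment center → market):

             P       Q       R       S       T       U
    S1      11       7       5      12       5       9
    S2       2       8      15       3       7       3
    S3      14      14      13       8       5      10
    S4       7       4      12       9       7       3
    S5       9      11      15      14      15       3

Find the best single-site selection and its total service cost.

With exactly 1 open, each market uses its cheapest among the chosen.
{S2}: P→S2 2, Q→S2 8, R→S2 15, S→S2 3, T→S2 7, U→S2 3. Service cost 38.
{S4}: service cost 42
{S1}: service cost 49
Among all 5 size-1 choices, {S2} is lowest.

Choose S2 only; total service cost 38.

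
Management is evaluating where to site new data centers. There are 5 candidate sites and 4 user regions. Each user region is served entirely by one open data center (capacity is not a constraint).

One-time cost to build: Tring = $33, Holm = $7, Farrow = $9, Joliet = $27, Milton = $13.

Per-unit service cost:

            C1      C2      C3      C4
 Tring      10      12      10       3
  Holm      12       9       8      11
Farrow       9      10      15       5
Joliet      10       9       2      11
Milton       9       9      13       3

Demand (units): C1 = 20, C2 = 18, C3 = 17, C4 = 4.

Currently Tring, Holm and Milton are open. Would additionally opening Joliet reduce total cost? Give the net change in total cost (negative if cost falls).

Current service cost with {Tring, Holm, Milton}: 490.
Adding Joliet: each user region re-picks its cheapest; new service cost 388, saving 102.
Extra fixed cost: 27. Net change = 27 − 102 = -75.
(Totals: 543 → 468.)

Yes — net change −75 (cost falls by 75).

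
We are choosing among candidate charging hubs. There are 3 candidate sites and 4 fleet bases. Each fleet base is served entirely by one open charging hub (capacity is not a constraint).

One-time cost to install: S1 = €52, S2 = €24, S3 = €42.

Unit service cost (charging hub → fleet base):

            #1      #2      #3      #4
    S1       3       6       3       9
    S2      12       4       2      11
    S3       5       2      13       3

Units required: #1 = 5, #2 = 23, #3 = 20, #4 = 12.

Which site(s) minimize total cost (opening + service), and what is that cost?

Open S2 and S3; minimum total cost 213.

For any fixed open set, each fleet base goes to its cheapest open site; total = fixed + service.
{S2, S3}: #1→S3 5·5=25, #2→S3 2·23=46, #3→S2 2·20=40, #4→S3 3·12=36. Service 147; fixed 66; total 213.
{S1, S3}: #1→S1 3·5=15, #2→S3 2·23=46, #3→S1 3·20=60, #4→S3 3·12=36. Service 157; fixed 94; total 251.
{S1, S2, S3}: #1→S1 3·5=15, #2→S3 2·23=46, #3→S2 2·20=40, #4→S3 3·12=36. Service 137; fixed 118; total 255.
{S2}: service 324 + fixed 24 = 348
No other subset beats 213.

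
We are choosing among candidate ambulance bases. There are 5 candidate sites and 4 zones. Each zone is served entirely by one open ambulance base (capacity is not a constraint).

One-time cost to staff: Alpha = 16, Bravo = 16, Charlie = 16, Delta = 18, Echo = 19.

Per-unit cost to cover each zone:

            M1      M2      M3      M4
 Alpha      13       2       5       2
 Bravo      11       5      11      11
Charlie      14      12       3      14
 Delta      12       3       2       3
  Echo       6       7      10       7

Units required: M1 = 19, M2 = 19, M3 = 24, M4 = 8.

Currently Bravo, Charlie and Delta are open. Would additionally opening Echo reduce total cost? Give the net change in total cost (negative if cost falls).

Yes — net change −76 (cost falls by 76).

Current service cost with {Bravo, Charlie, Delta}: 338.
Adding Echo: each zone re-picks its cheapest; new service cost 243, saving 95.
Extra fixed cost: 19. Net change = 19 − 95 = -76.
(Totals: 388 → 312.)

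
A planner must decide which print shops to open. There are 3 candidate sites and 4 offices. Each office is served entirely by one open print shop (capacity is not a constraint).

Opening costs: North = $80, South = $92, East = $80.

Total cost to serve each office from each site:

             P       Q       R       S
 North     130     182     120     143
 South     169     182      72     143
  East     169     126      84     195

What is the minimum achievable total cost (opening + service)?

Minimum total cost: 643

For any fixed open set, each office goes to its cheapest open site; total = fixed + service.
{North, East}: P→North 130, Q→East 126, R→East 84, S→North 143. Service 483; fixed 160; total 643.
{East}: service 574 + fixed 80 = 654
{North}: service 575 + fixed 80 = 655
{North, South, East}: service 471 + fixed 252 = 723
No other subset beats 643.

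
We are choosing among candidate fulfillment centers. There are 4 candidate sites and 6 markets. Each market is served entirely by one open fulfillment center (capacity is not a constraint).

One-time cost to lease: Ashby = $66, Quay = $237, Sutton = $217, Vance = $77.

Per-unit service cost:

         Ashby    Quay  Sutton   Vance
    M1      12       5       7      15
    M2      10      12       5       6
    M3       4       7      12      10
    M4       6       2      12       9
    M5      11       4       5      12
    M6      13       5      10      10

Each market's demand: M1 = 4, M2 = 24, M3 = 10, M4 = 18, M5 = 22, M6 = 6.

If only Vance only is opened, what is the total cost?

Each market is assigned to its cheapest site among the open ones.
{Vance}: M1→Vance 15·4=60, M2→Vance 6·24=144, M3→Vance 10·10=100, M4→Vance 9·18=162, M5→Vance 12·22=264, M6→Vance 10·6=60. Service 790; fixed 77; total 867.

Total cost: 867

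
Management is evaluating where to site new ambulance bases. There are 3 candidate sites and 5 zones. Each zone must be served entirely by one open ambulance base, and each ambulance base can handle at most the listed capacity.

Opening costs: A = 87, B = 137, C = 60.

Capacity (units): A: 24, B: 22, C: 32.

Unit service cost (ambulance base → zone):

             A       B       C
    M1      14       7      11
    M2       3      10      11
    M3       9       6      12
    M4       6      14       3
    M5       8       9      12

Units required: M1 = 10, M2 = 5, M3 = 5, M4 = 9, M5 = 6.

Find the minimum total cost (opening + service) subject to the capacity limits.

Minimum total cost: 392

Open {A, C}: M1→C 11·10=110, M2→A 3·5=15, M3→A 9·5=45, M4→C 3·9=27, M5→A 8·6=48.
Loads: A carries 16/24, C carries 19/32. Service 245; fixed 147; total 392.
Next best feasible plan costs 407.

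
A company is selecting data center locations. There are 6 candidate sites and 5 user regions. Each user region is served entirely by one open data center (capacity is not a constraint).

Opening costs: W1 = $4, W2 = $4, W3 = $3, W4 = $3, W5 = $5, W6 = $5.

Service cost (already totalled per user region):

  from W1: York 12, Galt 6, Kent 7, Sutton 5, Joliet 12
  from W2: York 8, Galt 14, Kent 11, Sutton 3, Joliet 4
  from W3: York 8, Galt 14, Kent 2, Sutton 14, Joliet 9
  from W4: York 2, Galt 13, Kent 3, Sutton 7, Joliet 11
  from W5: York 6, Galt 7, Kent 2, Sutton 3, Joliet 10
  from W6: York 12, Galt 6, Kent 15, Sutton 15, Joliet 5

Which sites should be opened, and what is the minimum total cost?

Open W1, W2 and W4; minimum total cost 29.

For any fixed open set, each user region goes to its cheapest open site; total = fixed + service.
{W1, W2, W4}: York→W4 2, Galt→W1 6, Kent→W4 3, Sutton→W2 3, Joliet→W2 4. Service 18; fixed 11; total 29.
{W2, W4, W5}: York→W4 2, Galt→W5 7, Kent→W5 2, Sutton→W2 3, Joliet→W2 4. Service 18; fixed 12; total 30.
{W2, W4, W6}: service 18 + fixed 12 = 30
{W1, W2, W3, W4, W5, W6}: York→W4 2, Galt→W1 6, Kent→W3 2, Sutton→W2 3, Joliet→W2 4. Service 17; fixed 24; total 41.
No other subset beats 29.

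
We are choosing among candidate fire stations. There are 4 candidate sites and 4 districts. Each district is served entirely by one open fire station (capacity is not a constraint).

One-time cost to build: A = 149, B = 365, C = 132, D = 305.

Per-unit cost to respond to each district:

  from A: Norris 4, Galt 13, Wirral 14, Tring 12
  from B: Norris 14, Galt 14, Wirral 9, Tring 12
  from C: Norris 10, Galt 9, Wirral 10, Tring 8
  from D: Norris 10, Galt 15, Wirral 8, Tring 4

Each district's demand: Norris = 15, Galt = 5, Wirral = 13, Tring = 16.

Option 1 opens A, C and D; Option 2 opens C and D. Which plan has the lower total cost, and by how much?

Option 1: {A, C, D}: Norris→A 4·15=60, Galt→C 9·5=45, Wirral→D 8·13=104, Tring→D 4·16=64. Service 273; fixed 586; total 859.
Option 2: {C, D}: Norris→C 10·15=150, Galt→C 9·5=45, Wirral→D 8·13=104, Tring→D 4·16=64. Service 363; fixed 437; total 800.
Difference: |859 − 800| = 59.

Option 2 is cheaper by 59.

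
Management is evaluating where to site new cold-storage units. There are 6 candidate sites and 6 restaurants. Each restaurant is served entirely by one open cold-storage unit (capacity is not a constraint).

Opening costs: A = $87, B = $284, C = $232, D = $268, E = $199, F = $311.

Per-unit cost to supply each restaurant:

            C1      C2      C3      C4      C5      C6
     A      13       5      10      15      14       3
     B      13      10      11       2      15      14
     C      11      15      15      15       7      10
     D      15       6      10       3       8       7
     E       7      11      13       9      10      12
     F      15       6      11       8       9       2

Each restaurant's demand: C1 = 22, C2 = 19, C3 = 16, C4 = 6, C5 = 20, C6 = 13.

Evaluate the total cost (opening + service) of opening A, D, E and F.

Total cost: 1478

Each restaurant is assigned to its cheapest site among the open ones.
{A, D, E, F}: C1→E 7·22=154, C2→A 5·19=95, C3→A 10·16=160, C4→D 3·6=18, C5→D 8·20=160, C6→F 2·13=26. Service 613; fixed 865; total 1478.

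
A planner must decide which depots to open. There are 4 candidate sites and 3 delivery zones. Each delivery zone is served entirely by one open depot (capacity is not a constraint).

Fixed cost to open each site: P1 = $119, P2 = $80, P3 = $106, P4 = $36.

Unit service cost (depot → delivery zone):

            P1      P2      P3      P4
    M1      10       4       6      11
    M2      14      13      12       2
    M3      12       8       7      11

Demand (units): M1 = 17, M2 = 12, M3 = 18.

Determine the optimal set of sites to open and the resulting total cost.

Open P2 and P4; minimum total cost 352.

For any fixed open set, each delivery zone goes to its cheapest open site; total = fixed + service.
{P2, P4}: M1→P2 4·17=68, M2→P4 2·12=24, M3→P2 8·18=144. Service 236; fixed 116; total 352.
{P3, P4}: service 252 + fixed 142 = 394
{P2, P3, P4}: service 218 + fixed 222 = 440
{P1, P2, P3, P4}: M1→P2 4·17=68, M2→P4 2·12=24, M3→P3 7·18=126. Service 218; fixed 341; total 559.
No other subset beats 352.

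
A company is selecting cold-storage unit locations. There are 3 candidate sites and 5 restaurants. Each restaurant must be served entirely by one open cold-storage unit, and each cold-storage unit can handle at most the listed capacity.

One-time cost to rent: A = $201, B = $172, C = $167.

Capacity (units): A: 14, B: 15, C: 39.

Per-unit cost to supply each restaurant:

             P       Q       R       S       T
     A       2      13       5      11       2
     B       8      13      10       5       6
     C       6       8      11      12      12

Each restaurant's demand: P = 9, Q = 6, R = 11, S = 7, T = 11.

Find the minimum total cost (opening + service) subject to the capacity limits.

Minimum total cost: 697

Open {A, C}: P→C 6·9=54, Q→C 8·6=48, R→C 11·11=121, S→C 12·7=84, T→A 2·11=22.
Loads: A carries 11/14, C carries 33/39. Service 329; fixed 368; total 697.
Next best feasible plan costs 712.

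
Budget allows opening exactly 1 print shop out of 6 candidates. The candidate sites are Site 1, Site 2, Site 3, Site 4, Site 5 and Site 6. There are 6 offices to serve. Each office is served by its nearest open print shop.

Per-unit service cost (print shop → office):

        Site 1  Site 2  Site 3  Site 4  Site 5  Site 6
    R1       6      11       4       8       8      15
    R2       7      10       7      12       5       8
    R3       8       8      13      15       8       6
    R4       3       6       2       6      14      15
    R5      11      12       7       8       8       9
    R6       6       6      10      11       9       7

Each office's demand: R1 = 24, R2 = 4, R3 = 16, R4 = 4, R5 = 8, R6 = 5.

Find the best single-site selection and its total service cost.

Choose Site 1 only; total service cost 430.

With exactly 1 open, each office uses its cheapest among the chosen.
{Site 1}: R1→Site 1 6·24=144, R2→Site 1 7·4=28, R3→Site 1 8·16=128, R4→Site 1 3·4=12, R5→Site 1 11·8=88, R6→Site 1 6·5=30. Service cost 430.
{Site 3}: service cost 446
{Site 5}: service cost 505
Among all 6 size-1 choices, {Site 1} is lowest.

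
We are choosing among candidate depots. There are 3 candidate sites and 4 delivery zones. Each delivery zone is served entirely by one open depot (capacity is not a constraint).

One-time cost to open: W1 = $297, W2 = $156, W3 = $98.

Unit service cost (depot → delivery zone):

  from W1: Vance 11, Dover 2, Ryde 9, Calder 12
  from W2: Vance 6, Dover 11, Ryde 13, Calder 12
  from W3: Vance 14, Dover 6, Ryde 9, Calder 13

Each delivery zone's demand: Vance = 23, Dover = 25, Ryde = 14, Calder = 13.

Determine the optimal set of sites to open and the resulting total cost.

Open W2 and W3; minimum total cost 824.

For any fixed open set, each delivery zone goes to its cheapest open site; total = fixed + service.
{W2, W3}: Vance→W2 6·23=138, Dover→W3 6·25=150, Ryde→W3 9·14=126, Calder→W2 12·13=156. Service 570; fixed 254; total 824.
{W3}: service 767 + fixed 98 = 865
{W1}: service 585 + fixed 297 = 882
{W1, W2, W3}: Vance→W2 6·23=138, Dover→W1 2·25=50, Ryde→W1 9·14=126, Calder→W1 12·13=156. Service 470; fixed 551; total 1021.
No other subset beats 824.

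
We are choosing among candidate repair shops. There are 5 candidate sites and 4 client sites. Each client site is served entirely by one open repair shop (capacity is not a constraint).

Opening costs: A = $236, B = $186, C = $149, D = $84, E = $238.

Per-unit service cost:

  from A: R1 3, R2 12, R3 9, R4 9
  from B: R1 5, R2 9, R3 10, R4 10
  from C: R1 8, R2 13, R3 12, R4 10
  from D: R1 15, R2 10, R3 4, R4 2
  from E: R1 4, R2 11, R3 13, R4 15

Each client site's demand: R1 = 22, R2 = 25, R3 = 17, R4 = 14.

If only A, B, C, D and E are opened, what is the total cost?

Each client site is assigned to its cheapest site among the open ones.
{A, B, C, D, E}: R1→A 3·22=66, R2→B 9·25=225, R3→D 4·17=68, R4→D 2·14=28. Service 387; fixed 893; total 1280.

Total cost: 1280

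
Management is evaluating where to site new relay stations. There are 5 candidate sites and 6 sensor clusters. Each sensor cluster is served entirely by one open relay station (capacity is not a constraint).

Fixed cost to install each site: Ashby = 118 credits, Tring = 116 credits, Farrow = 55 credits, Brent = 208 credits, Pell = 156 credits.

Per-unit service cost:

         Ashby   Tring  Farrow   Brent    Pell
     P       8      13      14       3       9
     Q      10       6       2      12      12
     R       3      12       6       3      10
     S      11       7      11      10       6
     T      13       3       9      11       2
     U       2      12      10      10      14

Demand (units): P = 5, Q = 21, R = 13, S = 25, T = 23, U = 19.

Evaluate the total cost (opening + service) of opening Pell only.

Each sensor cluster is assigned to its cheapest site among the open ones.
{Pell}: P→Pell 9·5=45, Q→Pell 12·21=252, R→Pell 10·13=130, S→Pell 6·25=150, T→Pell 2·23=46, U→Pell 14·19=266. Service 889; fixed 156; total 1045.

Total cost: 1045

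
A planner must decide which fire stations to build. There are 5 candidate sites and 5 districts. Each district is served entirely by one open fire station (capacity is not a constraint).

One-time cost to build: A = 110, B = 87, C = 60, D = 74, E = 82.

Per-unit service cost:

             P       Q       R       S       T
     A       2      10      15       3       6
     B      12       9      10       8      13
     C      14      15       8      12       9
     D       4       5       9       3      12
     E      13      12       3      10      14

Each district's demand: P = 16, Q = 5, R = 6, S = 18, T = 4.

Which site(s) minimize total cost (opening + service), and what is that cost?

For any fixed open set, each district goes to its cheapest open site; total = fixed + service.
{D}: P→D 4·16=64, Q→D 5·5=25, R→D 9·6=54, S→D 3·18=54, T→D 12·4=48. Service 245; fixed 74; total 319.
{A}: service 250 + fixed 110 = 360
{C, D}: P→D 4·16=64, Q→D 5·5=25, R→C 8·6=48, S→D 3·18=54, T→C 9·4=36. Service 227; fixed 134; total 361.
{A, B, C, D, E}: P→A 2·16=32, Q→D 5·5=25, R→E 3·6=18, S→A 3·18=54, T→A 6·4=24. Service 153; fixed 413; total 566.
No other subset beats 319.

Open D only; minimum total cost 319.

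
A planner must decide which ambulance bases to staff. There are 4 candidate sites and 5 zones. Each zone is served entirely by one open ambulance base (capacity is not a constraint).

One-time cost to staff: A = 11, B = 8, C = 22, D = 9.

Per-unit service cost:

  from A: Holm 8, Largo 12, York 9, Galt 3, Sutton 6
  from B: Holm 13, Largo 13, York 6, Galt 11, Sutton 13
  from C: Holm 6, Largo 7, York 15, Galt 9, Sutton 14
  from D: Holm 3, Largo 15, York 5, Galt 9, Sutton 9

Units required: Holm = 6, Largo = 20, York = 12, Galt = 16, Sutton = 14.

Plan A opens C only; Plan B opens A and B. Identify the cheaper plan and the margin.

Plan A: {C}: Holm→C 6·6=36, Largo→C 7·20=140, York→C 15·12=180, Galt→C 9·16=144, Sutton→C 14·14=196. Service 696; fixed 22; total 718.
Plan B: {A, B}: Holm→A 8·6=48, Largo→A 12·20=240, York→B 6·12=72, Galt→A 3·16=48, Sutton→A 6·14=84. Service 492; fixed 19; total 511.
Difference: |718 − 511| = 207.

Plan B is cheaper by 207.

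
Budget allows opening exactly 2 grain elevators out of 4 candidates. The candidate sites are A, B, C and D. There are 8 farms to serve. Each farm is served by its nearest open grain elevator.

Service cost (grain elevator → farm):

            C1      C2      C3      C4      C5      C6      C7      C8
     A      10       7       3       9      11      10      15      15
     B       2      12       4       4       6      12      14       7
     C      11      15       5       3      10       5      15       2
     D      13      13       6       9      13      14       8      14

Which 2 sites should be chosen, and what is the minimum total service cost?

Choose B and C; total service cost 48.

With exactly 2 open, each farm uses its cheapest among the chosen.
{B, C}: C1→B 2, C2→B 12, C3→B 4, C4→C 3, C5→B 6, C6→C 5, C7→B 14, C8→C 2. Service cost 48.
{A, B}: service cost 53
{A, C}: service cost 55
Among all 6 size-2 choices, {B, C} is lowest.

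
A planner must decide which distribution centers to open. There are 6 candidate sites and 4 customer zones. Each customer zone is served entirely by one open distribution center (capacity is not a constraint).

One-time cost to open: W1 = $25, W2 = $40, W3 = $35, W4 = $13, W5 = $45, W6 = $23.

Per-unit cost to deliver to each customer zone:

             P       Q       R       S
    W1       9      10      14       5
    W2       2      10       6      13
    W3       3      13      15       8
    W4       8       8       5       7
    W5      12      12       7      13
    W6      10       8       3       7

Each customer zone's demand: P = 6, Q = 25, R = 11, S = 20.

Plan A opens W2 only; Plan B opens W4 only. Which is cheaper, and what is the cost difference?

Plan A: {W2}: P→W2 2·6=12, Q→W2 10·25=250, R→W2 6·11=66, S→W2 13·20=260. Service 588; fixed 40; total 628.
Plan B: {W4}: P→W4 8·6=48, Q→W4 8·25=200, R→W4 5·11=55, S→W4 7·20=140. Service 443; fixed 13; total 456.
Difference: |628 − 456| = 172.

Plan B is cheaper by 172.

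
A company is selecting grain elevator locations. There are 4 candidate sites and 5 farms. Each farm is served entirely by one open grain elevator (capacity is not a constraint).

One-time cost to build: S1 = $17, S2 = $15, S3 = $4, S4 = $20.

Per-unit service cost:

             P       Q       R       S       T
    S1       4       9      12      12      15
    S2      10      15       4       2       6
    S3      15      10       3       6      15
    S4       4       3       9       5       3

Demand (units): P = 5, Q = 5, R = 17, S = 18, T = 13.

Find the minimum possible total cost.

Minimum total cost: 200

For any fixed open set, each farm goes to its cheapest open site; total = fixed + service.
{S2, S3, S4}: P→S4 4·5=20, Q→S4 3·5=15, R→S3 3·17=51, S→S2 2·18=36, T→S4 3·13=39. Service 161; fixed 39; total 200.
{S2, S4}: P→S4 4·5=20, Q→S4 3·5=15, R→S2 4·17=68, S→S2 2·18=36, T→S4 3·13=39. Service 178; fixed 35; total 213.
{S1, S2, S3, S4}: service 161 + fixed 56 = 217
{S3}: service 479 + fixed 4 = 483
No other subset beats 200.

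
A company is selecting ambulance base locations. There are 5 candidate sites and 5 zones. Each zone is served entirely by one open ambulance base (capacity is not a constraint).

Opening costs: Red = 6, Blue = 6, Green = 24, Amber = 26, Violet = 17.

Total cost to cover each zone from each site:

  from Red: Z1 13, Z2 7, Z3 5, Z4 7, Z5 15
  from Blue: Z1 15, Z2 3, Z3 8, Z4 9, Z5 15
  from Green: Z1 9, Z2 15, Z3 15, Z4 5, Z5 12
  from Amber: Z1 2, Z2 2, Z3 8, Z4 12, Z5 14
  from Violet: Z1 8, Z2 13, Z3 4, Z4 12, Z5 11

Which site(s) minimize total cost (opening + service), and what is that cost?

For any fixed open set, each zone goes to its cheapest open site; total = fixed + service.
{Red}: Z1→Red 13, Z2→Red 7, Z3→Red 5, Z4→Red 7, Z5→Red 15. Service 47; fixed 6; total 53.
{Red, Blue}: Z1→Red 13, Z2→Blue 3, Z3→Red 5, Z4→Red 7, Z5→Red 15. Service 43; fixed 12; total 55.
{Blue}: service 50 + fixed 6 = 56
{Red, Blue, Green, Amber, Violet}: Z1→Amber 2, Z2→Amber 2, Z3→Violet 4, Z4→Green 5, Z5→Violet 11. Service 24; fixed 79; total 103.
No other subset beats 53.

Open Red only; minimum total cost 53.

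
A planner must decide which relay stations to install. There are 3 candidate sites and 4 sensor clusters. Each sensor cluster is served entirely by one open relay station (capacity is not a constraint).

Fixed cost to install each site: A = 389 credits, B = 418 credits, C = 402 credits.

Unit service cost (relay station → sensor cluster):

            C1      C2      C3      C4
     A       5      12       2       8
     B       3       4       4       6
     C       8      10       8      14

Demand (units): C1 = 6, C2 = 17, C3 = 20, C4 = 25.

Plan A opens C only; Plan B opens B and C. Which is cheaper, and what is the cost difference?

Plan A is cheaper by 6.

Plan A: {C}: C1→C 8·6=48, C2→C 10·17=170, C3→C 8·20=160, C4→C 14·25=350. Service 728; fixed 402; total 1130.
Plan B: {B, C}: C1→B 3·6=18, C2→B 4·17=68, C3→B 4·20=80, C4→B 6·25=150. Service 316; fixed 820; total 1136.
Difference: |1130 − 1136| = 6.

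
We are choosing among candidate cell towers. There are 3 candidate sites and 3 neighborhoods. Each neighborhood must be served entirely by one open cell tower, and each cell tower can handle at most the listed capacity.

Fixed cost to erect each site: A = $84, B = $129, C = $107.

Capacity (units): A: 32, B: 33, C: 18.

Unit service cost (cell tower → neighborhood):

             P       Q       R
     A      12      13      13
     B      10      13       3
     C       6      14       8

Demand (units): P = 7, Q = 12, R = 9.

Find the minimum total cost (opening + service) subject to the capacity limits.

Minimum total cost: 382

Open {B}: P→B 10·7=70, Q→B 13·12=156, R→B 3·9=27.
Loads: B carries 28/33. Service 253; fixed 129; total 382.
Next best feasible plan costs 441.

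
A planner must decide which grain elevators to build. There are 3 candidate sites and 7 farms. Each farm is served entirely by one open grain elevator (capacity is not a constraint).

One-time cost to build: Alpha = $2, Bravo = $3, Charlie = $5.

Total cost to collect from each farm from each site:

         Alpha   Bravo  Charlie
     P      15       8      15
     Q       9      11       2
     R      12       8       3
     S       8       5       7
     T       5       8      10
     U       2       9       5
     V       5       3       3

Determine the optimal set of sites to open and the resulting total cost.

Open Alpha, Bravo and Charlie; minimum total cost 38.

For any fixed open set, each farm goes to its cheapest open site; total = fixed + service.
{Alpha, Bravo, Charlie}: P→Bravo 8, Q→Charlie 2, R→Charlie 3, S→Bravo 5, T→Alpha 5, U→Alpha 2, V→Bravo 3. Service 28; fixed 10; total 38.
{Bravo, Charlie}: service 34 + fixed 8 = 42
{Alpha, Charlie}: service 37 + fixed 7 = 44
{Alpha}: service 56 + fixed 2 = 58
No other subset beats 38.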